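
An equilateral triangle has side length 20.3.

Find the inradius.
r = Area/s with s the semi-perimeter.
Area = (√3/4)·20.3² = (√3/4)·412.09 ≈ 0.433013·412.09 ≈ 178.44
s = 3·20.3/2 = 30.45
r ≈ 178.44/30.45 ≈ 5.86011
(Equivalently r = side/(2√3) = 20.3/3.4641 ≈ 5.86011.)

r = 5.86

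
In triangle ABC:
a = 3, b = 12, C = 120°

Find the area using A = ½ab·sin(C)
A = ½·a·b·sin(C) = ½·3·12·sin(120°)
sin(120°) ≈ 0.866025
A ≈ ½·36·0.866025 = 18·0.866025 ≈ 15.5885

Area = 15.59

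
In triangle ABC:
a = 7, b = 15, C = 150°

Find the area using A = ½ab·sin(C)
A = ½·a·b·sin(C) = ½·7·15·sin(150°)
sin(150°) ≈ 0.5
A ≈ ½·105·0.5 = 52.5·0.5 ≈ 26.25

Area = 26.25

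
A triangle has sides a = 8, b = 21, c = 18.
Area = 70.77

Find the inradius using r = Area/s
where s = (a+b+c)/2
s = (8 + 21 + 18)/2 = 47/2 = 23.5
r = Area/s = 70.77/23.5 ≈ 3.01149

r = 3.011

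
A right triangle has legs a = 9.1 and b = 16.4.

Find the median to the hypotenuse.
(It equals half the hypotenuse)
Hypotenuse c = √(a² + b²) = √(82.81 + 268.96) = √351.77 ≈ 18.7555
Median to hypotenuse = c/2 ≈ 18.7555/2 ≈ 9.37777

Median = 9.378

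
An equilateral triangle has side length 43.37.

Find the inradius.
r = Area/s with s the semi-perimeter.
Area = (√3/4)·43.37² = (√3/4)·1880.9569 ≈ 0.433013·1880.9569 ≈ 814.478
s = 3·43.37/2 = 65.055
r ≈ 814.478/65.055 ≈ 12.5198
(Equivalently r = side/(2√3) = 43.37/3.4641 ≈ 12.5198.)

r = 12.52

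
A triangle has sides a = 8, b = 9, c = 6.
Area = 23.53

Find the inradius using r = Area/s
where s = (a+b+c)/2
s = (8 + 9 + 6)/2 = 23/2 = 11.5
r = Area/s = 23.53/11.5 ≈ 2.04609

r = 2.046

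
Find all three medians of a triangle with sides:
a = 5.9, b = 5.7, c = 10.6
Median formula: m_a = ½√(2b² + 2c² − a²) (and cyclically). a² = 34.81, b² = 32.49, c² = 112.36.
m_a = ½√(2·32.49 + 2·112.36 − 34.81) = ½√254.89 ≈ ½·15.9653 ≈ 7.98264
m_b = ½√(2·34.81 + 2·112.36 − 32.49) = ½√261.85 ≈ ½·16.1818 ≈ 8.09089
m_c = ½√(2·34.81 + 2·32.49 − 112.36) = ½√22.24 ≈ ½·4.71593 ≈ 2.35797

m_a = 7.983, m_b = 8.091, m_c = 2.358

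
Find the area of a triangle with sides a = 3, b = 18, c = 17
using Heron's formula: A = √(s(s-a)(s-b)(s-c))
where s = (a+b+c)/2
s = (3 + 18 + 17)/2 = 38/2 = 19
s − a = 16, s − b = 1, s − c = 2
s(s−a)(s−b)(s−c) = 19·16·1·2 = 608
Area = √608 ≈ 24.6577

s = 19.0, Area = 24.66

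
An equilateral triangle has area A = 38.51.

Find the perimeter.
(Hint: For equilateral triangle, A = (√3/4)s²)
A = (√3/4)s²  ⇒  s² = 4A/√3 = 4·38.51/√3 = 154.04/1.73205 ≈ 88.935
s ≈ √88.935 ≈ 9.43054
Perimeter = 3s ≈ 3·9.43054 ≈ 28.2916

Perimeter = 28.29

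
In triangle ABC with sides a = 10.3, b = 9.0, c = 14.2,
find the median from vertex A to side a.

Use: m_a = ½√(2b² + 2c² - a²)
m_a = ½√(2·9.0² + 2·14.2² − 10.3²) = ½√(2·81 + 2·201.64 − 106.09) = ½√(162 + 403.28 − 106.09) = ½√459.19
√459.19 ≈ 21.4287, so m_a ≈ 10.7144

m_a = 10.71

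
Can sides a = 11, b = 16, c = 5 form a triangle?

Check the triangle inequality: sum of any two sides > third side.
a + b vs c: 11 + 16 = 27 > 5  ✓
a + c vs b: 11 + 5 = 16 ≤ 16  ✗
b + c vs a: 16 + 5 = 21 > 11  ✓

No: 11 + 5 = 16 is not > 16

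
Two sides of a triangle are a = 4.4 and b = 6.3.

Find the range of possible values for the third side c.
Triangle inequality: |a − b| < c < a + b
|a − b| = |4.4 − 6.3| = 1.9
a + b = 4.4 + 6.3 = 10.7

1.9 < c < 10.7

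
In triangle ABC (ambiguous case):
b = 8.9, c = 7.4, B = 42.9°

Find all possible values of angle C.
b/sin(B) = c/sin(C)  ⇒  sin(C) = c·sin(B)/b = 7.4·sin(42.9°)/8.9
sin(42.9°) ≈ 0.680721
sin(C) ≈ 7.4·0.680721/8.9 ≈ 5.03733/8.9 ≈ 0.565993
Candidate 1: C₁ = arcsin(0.565993) ≈ 34.4712°  →  A = 180° − 42.9° − 34.4712° ≈ 102.629° > 0, valid
Candidate 2: C₂ = 180° − C₁ ≈ 145.529°  →  A = 180° − 42.9° − 145.529° ≈ -8.4288° ≤ 0, not a valid triangle

C = 34.47° (one solution)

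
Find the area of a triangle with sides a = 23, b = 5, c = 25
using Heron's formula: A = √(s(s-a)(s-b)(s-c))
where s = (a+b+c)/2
s = (23 + 5 + 25)/2 = 53/2 = 26.5
s − a = 3.5, s − b = 21.5, s − c = 1.5
s(s−a)(s−b)(s−c) = 26.5·3.5·21.5·1.5 = 2991.1875
Area = √2991.1875 ≈ 54.6917

s = 26.5, Area = 54.69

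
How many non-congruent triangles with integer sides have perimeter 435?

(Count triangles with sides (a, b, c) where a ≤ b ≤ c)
Let a ≤ b ≤ c with a + b + c = 435. The only binding inequality is a + b > c, i.e. 435 − c > c, so c < 435/2; and c ≥ 435/3 since c is the largest side.
So 145 ≤ c ≤ 217. For each c, b runs from ⌈(435 − c)/2⌉ up to c (then a = 435 − b − c satisfies 1 ≤ a ≤ b automatically), giving c − ⌈(435 − c)/2⌉ + 1 choices.
Summing over c: 1 + 2 + 4 + 5 + … + 107 + 109  (73 terms, c = 145, …, 217) = 3997
Check (closed form: nearest integer to p²/48 for even p, (p+3)²/48 for odd p): (435+3)²/48 = 438²/48 = 191844/48 ≈ 3996.75 → 3997

3997 triangles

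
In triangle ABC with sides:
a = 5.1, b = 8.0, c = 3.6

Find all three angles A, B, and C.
Law of cosines for each angle (a² = 26.01, b² = 64, c² = 12.96):
cos(A) = (b² + c² − a²)/(2bc) = (64 + 12.96 − 26.01)/(2·8.0·3.6) = 50.95/57.6 ≈ 0.884549  ⇒  A ≈ 27.804°
cos(B) = (a² + c² − b²)/(2ac) = (26.01 + 12.96 − 64)/(2·5.1·3.6) = -25.03/36.72 ≈ -0.681645  ⇒  B ≈ 132.972°
cos(C) = (a² + b² − c²)/(2ab) = (26.01 + 64 − 12.96)/(2·5.1·8.0) = 77.05/81.6 ≈ 0.94424  ⇒  C ≈ 19.2237°
Check: A + B + C ≈ 180°

A = 27.8°, B = 133°, C = 19.22°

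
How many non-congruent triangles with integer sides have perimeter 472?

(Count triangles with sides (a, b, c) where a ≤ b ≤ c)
Let a ≤ b ≤ c with a + b + c = 472. The only binding inequality is a + b > c, i.e. 472 − c > c, so c < 472/2; and c ≥ 472/3 since c is the largest side.
So 158 ≤ c ≤ 235. For each c, b runs from ⌈(472 − c)/2⌉ up to c (then a = 472 − b − c satisfies 1 ≤ a ≤ b automatically), giving c − ⌈(472 − c)/2⌉ + 1 choices.
Summing over c: 2 + 3 + 5 + 6 + … + 116 + 117  (78 terms, c = 158, …, 235) = 4641
Check (closed form: nearest integer to p²/48 for even p, (p+3)²/48 for odd p): 472²/48 = 222784/48 ≈ 4641.33 → 4641

4641 triangles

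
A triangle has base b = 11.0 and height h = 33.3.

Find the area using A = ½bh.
A = ½·b·h = ½·11.0·33.3 = ½·366.3 = 183.15

Area = 183.15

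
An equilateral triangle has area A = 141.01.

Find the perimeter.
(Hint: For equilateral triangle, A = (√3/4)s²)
A = (√3/4)s²  ⇒  s² = 4A/√3 = 4·141.01/√3 = 564.04/1.73205 ≈ 325.649
s ≈ √325.649 ≈ 18.0457
Perimeter = 3s ≈ 3·18.0457 ≈ 54.1372

Perimeter = 54.14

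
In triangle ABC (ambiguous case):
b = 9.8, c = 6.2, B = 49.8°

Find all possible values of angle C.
b/sin(B) = c/sin(C)  ⇒  sin(C) = c·sin(B)/b = 6.2·sin(49.8°)/9.8
sin(49.8°) ≈ 0.763796
sin(C) ≈ 6.2·0.763796/9.8 ≈ 4.73554/9.8 ≈ 0.483218
Candidate 1: C₁ = arcsin(0.483218) ≈ 28.8958°  →  A = 180° − 49.8° − 28.8958° ≈ 101.304° > 0, valid
Candidate 2: C₂ = 180° − C₁ ≈ 151.104°  →  A = 180° − 49.8° − 151.104° ≈ -20.9042° ≤ 0, not a valid triangle

C = 28.9° (one solution)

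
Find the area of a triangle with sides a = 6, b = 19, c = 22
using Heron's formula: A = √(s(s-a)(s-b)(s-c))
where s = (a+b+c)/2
s = (6 + 19 + 22)/2 = 47/2 = 23.5
s − a = 17.5, s − b = 4.5, s − c = 1.5
s(s−a)(s−b)(s−c) = 23.5·17.5·4.5·1.5 = 2775.9375
Area = √2775.9375 ≈ 52.6872

s = 23.5, Area = 52.69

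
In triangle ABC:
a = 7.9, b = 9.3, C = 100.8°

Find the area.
Two sides and the included angle (SAS): A = ½·a·b·sin(C) = ½·7.9·9.3·sin(100.8°)
sin(100.8°) ≈ 0.982287
A ≈ ½·73.47·0.982287 = 36.735·0.982287 ≈ 36.0843

Area = 36.08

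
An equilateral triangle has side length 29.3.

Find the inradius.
r = Area/s with s the semi-perimeter.
Area = (√3/4)·29.3² = (√3/4)·858.49 ≈ 0.433013·858.49 ≈ 371.737
s = 3·29.3/2 = 43.95
r ≈ 371.737/43.95 ≈ 8.45818
(Equivalently r = side/(2√3) = 29.3/3.4641 ≈ 8.45818.)

r = 8.458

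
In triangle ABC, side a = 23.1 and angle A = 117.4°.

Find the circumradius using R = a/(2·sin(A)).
R = a/(2·sin(A)) = 23.1/(2·sin(117.4°))
sin(117.4°) ≈ 0.887815
R ≈ 23.1/(2·0.887815) = 23.1/1.77563 ≈ 13.0095

R = 13.01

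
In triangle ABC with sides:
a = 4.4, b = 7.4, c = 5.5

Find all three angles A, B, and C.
Law of cosines for each angle (a² = 19.36, b² = 54.76, c² = 30.25):
cos(A) = (b² + c² − a²)/(2bc) = (54.76 + 30.25 − 19.36)/(2·7.4·5.5) = 65.65/81.4 ≈ 0.806511  ⇒  A ≈ 36.2436°
cos(B) = (a² + c² − b²)/(2ac) = (19.36 + 30.25 − 54.76)/(2·4.4·5.5) = -5.15/48.4 ≈ -0.106405  ⇒  B ≈ 96.1081°
cos(C) = (a² + b² − c²)/(2ab) = (19.36 + 54.76 − 30.25)/(2·4.4·7.4) = 43.87/65.12 ≈ 0.673679  ⇒  C ≈ 47.6483°
Check: A + B + C ≈ 180°

A = 36.24°, B = 96.11°, C = 47.65°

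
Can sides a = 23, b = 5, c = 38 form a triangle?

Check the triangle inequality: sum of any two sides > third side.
a + b vs c: 23 + 5 = 28 ≤ 38  ✗
a + c vs b: 23 + 38 = 61 > 5  ✓
b + c vs a: 5 + 38 = 43 > 23  ✓

No: 23 + 5 = 28 is not > 38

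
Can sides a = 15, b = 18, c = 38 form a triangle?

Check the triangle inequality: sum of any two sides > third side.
a + b vs c: 15 + 18 = 33 ≤ 38  ✗
a + c vs b: 15 + 38 = 53 > 18  ✓
b + c vs a: 18 + 38 = 56 > 15  ✓

No: 15 + 18 = 33 is not > 38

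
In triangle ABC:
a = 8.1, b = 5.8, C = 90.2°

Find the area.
Two sides and the included angle (SAS): A = ½·a·b·sin(C) = ½·8.1·5.8·sin(90.2°)
sin(90.2°) ≈ 0.999994
A ≈ ½·46.98·0.999994 = 23.49·0.999994 ≈ 23.4899

Area = 23.49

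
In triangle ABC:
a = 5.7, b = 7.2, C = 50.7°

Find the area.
Two sides and the included angle (SAS): A = ½·a·b·sin(C) = ½·5.7·7.2·sin(50.7°)
sin(50.7°) ≈ 0.77384
A ≈ ½·41.04·0.77384 = 20.52·0.77384 ≈ 15.8792

Area = 15.88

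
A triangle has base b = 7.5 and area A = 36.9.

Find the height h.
A = ½·b·h  ⇒  h = 2A/b = 2·36.9/7.5 = 73.8/7.5 ≈ 9.84

h = 9.84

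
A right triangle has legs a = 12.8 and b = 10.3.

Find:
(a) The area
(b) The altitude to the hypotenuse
(a) The legs are perpendicular, so Area = ½·a·b = ½·12.8·10.3 = ½·131.84 = 65.92
(b) Hypotenuse c = √(a² + b²) = √(163.84 + 106.09) = √269.93 ≈ 16.4295
    Area = ½·c·h_c  ⇒  h_c = 2·Area/c = 131.84/16.4295 ≈ 8.02457

Area = 65.92, h_c = 8.025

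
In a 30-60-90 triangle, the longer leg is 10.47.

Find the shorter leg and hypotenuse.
In a 30-60-90 triangle the sides are in ratio 1 : √3 : 2, so short leg = long leg/√3 and hypotenuse = 2·(short leg).
Short leg = 10.47/√3 ≈ 10.47/1.73205 ≈ 6.04486
Hypotenuse = 2·6.04486 ≈ 12.0897

Short leg = 6.045, Hypotenuse = 12.09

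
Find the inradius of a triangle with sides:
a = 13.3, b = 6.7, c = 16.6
r = Area/s where s is the semi-perimeter.
s = (13.3 + 6.7 + 16.6)/2 = 36.6/2 = 18.3
Area = √(s(s−a)(s−b)(s−c)) = √(18.3·5·11.6·1.7) ≈ √1804.38 ≈ 42.478
r ≈ 42.478/18.3 ≈ 2.3212

r = 2.321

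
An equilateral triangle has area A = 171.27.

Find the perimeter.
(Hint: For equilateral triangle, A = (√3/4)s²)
A = (√3/4)s²  ⇒  s² = 4A/√3 = 4·171.27/√3 = 685.08/1.73205 ≈ 395.531
s ≈ √395.531 ≈ 19.888
Perimeter = 3s ≈ 3·19.888 ≈ 59.6639

Perimeter = 59.66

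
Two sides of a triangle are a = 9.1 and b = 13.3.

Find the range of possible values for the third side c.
Triangle inequality: |a − b| < c < a + b
|a − b| = |9.1 − 13.3| = 4.2
a + b = 9.1 + 13.3 = 22.4

4.2 < c < 22.4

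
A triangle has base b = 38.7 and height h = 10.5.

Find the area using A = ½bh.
A = ½·b·h = ½·38.7·10.5 = ½·406.35 = 203.175

Area = 203.175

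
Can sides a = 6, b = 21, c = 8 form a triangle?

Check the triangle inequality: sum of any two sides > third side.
a + b vs c: 6 + 21 = 27 > 8  ✓
a + c vs b: 6 + 8 = 14 ≤ 21  ✗
b + c vs a: 21 + 8 = 29 > 6  ✓

No: 6 + 8 = 14 is not > 21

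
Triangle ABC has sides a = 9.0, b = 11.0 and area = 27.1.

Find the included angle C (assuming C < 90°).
Area = ½·a·b·sin(C)  ⇒  sin(C) = 2·Area/(a·b) = 2·27.1/(9.0·11.0) = 54.2/99 ≈ 0.547475
C = arcsin(0.547475) ≈ 33.1939° (taking the acute solution since C < 90°)

C = 33.19°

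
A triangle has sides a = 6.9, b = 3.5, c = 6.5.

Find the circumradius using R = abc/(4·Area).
First find the area with Heron's formula.
s = (6.9 + 3.5 + 6.5)/2 = 8.45
Area = √(s(s−a)(s−b)(s−c)) = √(8.45·1.55·4.95·1.95) ≈ √126.424 ≈ 11.2438
abc = 6.9·3.5·6.5 = 156.975
R = abc/(4·Area) ≈ 156.975/(4·11.2438) = 156.975/44.9753 ≈ 3.49025

R = 3.49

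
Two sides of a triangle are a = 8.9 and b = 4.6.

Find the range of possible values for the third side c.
Triangle inequality: |a − b| < c < a + b
|a − b| = |8.9 − 4.6| = 4.3
a + b = 8.9 + 4.6 = 13.5

4.3 < c < 13.5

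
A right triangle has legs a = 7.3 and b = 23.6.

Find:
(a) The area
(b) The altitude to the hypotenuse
(a) The legs are perpendicular, so Area = ½·a·b = ½·7.3·23.6 = ½·172.28 = 86.14
(b) Hypotenuse c = √(a² + b²) = √(53.29 + 556.96) = √610.25 ≈ 24.7032
    Area = ½·c·h_c  ⇒  h_c = 2·Area/c = 172.28/24.7032 ≈ 6.97398

Area = 86.14, h_c = 6.974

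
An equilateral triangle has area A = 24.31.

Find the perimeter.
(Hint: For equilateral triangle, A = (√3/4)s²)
A = (√3/4)s²  ⇒  s² = 4A/√3 = 4·24.31/√3 = 97.24/1.73205 ≈ 56.1415
s ≈ √56.1415 ≈ 7.49277
Perimeter = 3s ≈ 3·7.49277 ≈ 22.4783

Perimeter = 22.48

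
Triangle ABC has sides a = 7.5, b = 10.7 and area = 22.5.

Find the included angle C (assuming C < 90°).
Area = ½·a·b·sin(C)  ⇒  sin(C) = 2·Area/(a·b) = 2·22.5/(7.5·10.7) = 45/80.25 ≈ 0.560748
C = arcsin(0.560748) ≈ 34.1075° (taking the acute solution since C < 90°)

C = 34.11°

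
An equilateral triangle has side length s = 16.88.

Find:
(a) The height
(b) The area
(a) The height splits the triangle into two 30-60-90 halves: h = s·√3/2 = 16.88·1.73205/2 ≈ 29.237/2 ≈ 14.6185
(b) Area = (√3/4)·s² = (√3/4)·16.88² = (√3/4)·284.9344 ≈ 0.433013·284.9344 ≈ 123.38

Height = 14.62, Area = 123.4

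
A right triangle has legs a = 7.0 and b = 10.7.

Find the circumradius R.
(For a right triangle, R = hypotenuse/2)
Hypotenuse c = √(a² + b²) = √(49 + 114.49) = √163.49 ≈ 12.7863
R = c/2 ≈ 12.7863/2 ≈ 6.39316

R = 6.393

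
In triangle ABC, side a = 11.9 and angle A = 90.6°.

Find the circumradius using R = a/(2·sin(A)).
R = a/(2·sin(A)) = 11.9/(2·sin(90.6°))
sin(90.6°) ≈ 0.999945
R ≈ 11.9/(2·0.999945) = 11.9/1.99989 ≈ 5.95033

R = 5.95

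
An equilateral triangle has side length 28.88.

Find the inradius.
r = Area/s with s the semi-perimeter.
Area = (√3/4)·28.88² = (√3/4)·834.0544 ≈ 0.433013·834.0544 ≈ 361.156
s = 3·28.88/2 = 43.32
r ≈ 361.156/43.32 ≈ 8.33694
(Equivalently r = side/(2√3) = 28.88/3.4641 ≈ 8.33694.)

r = 8.337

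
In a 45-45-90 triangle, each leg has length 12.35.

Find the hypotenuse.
In a 45-45-90 triangle the sides are in ratio 1 : 1 : √2, so hypotenuse = leg·√2.
Hypotenuse = 12.35·√2 ≈ 12.35·1.41421 ≈ 17.4655

Hypotenuse = 12.35√2 = 17.47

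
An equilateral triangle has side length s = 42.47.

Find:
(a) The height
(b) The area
(a) The height splits the triangle into two 30-60-90 halves: h = s·√3/2 = 42.47·1.73205/2 ≈ 73.5602/2 ≈ 36.7801
(b) Area = (√3/4)·s² = (√3/4)·42.47² = (√3/4)·1803.7009 ≈ 0.433013·1803.7009 ≈ 781.025

Height = 36.78, Area = 781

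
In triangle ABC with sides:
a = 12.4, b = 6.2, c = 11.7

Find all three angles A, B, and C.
Law of cosines for each angle (a² = 153.76, b² = 38.44, c² = 136.89):
cos(A) = (b² + c² − a²)/(2bc) = (38.44 + 136.89 − 153.76)/(2·6.2·11.7) = 21.57/145.08 ≈ 0.148677  ⇒  A ≈ 81.4498°
cos(B) = (a² + c² − b²)/(2ac) = (153.76 + 136.89 − 38.44)/(2·12.4·11.7) = 252.21/290.16 ≈ 0.86921  ⇒  B ≈ 29.633°
cos(C) = (a² + b² − c²)/(2ab) = (153.76 + 38.44 − 136.89)/(2·12.4·6.2) = 55.31/153.76 ≈ 0.359716  ⇒  C ≈ 68.9172°
Check: A + B + C ≈ 180°

A = 81.45°, B = 29.63°, C = 68.92°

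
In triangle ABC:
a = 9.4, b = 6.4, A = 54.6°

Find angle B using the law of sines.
a/sin(A) = b/sin(B)  ⇒  sin(B) = b·sin(A)/a = 6.4·sin(54.6°)/9.4
sin(54.6°) ≈ 0.815128
sin(B) ≈ 6.4·0.815128/9.4 ≈ 5.21682/9.4 ≈ 0.554981
B = arcsin(0.554981) ≈ 33.7094°
(Since b ≤ a we need B ≤ A, so the obtuse alternative 180° − 33.7094° ≈ 146.291° is rejected.)

B = 33.71°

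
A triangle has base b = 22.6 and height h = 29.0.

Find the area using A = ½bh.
A = ½·b·h = ½·22.6·29.0 = ½·655.4 = 327.7

Area = 327.7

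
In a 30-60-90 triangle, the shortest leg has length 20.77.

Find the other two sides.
In a 30-60-90 triangle the sides are in ratio 1 : √3 : 2 (short leg : long leg : hypotenuse).
Long leg = 20.77·√3 ≈ 20.77·1.73205 ≈ 35.9747
Hypotenuse = 2·20.77 = 41.54

Long leg = 20.77√3 = 35.97, Hypotenuse = 41.54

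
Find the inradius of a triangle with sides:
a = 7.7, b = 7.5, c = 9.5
r = Area/s where s is the semi-perimeter.
s = (7.7 + 7.5 + 9.5)/2 = 24.7/2 = 12.35
Area = √(s(s−a)(s−b)(s−c)) = √(12.35·4.65·4.85·2.85) ≈ √793.792 ≈ 28.1743
r ≈ 28.1743/12.35 ≈ 2.28132

r = 2.281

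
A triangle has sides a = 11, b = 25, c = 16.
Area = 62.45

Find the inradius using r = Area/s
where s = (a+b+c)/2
s = (11 + 25 + 16)/2 = 52/2 = 26
r = Area/s = 62.45/26 ≈ 2.40192

r = 2.402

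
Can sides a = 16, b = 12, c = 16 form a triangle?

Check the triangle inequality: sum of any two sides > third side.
a + b vs c: 16 + 12 = 28 > 16  ✓
a + c vs b: 16 + 16 = 32 > 12  ✓
b + c vs a: 12 + 16 = 28 > 16  ✓

Yes, triangle inequality satisfied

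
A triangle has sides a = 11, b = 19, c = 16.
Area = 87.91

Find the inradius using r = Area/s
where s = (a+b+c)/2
s = (11 + 19 + 16)/2 = 46/2 = 23
r = Area/s = 87.91/23 ≈ 3.82217

r = 3.822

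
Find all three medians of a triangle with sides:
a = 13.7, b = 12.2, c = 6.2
Median formula: m_a = ½√(2b² + 2c² − a²) (and cyclically). a² = 187.69, b² = 148.84, c² = 38.44.
m_a = ½√(2·148.84 + 2·38.44 − 187.69) = ½√186.87 ≈ ½·13.67 ≈ 6.83502
m_b = ½√(2·187.69 + 2·38.44 − 148.84) = ½√303.42 ≈ ½·17.419 ≈ 8.70948
m_c = ½√(2·187.69 + 2·148.84 − 38.44) = ½√634.62 ≈ ½·25.1917 ≈ 12.5958

m_a = 6.835, m_b = 8.709, m_c = 12.6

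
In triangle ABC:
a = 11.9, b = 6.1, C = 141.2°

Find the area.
Two sides and the included angle (SAS): A = ½·a·b·sin(C) = ½·11.9·6.1·sin(141.2°)
sin(141.2°) ≈ 0.626604
A ≈ ½·72.59·0.626604 = 36.295·0.626604 ≈ 22.7426

Area = 22.74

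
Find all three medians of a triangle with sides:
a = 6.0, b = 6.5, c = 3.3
Median formula: m_a = ½√(2b² + 2c² − a²) (and cyclically). a² = 36, b² = 42.25, c² = 10.89.
m_a = ½√(2·42.25 + 2·10.89 − 36) = ½√70.28 ≈ ½·8.38332 ≈ 4.19166
m_b = ½√(2·36 + 2·10.89 − 42.25) = ½√51.53 ≈ ½·7.17844 ≈ 3.58922
m_c = ½√(2·36 + 2·42.25 − 10.89) = ½√145.61 ≈ ½·12.0669 ≈ 6.03345

m_a = 4.192, m_b = 3.589, m_c = 6.033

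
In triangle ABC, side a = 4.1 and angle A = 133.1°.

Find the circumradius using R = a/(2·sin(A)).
R = a/(2·sin(A)) = 4.1/(2·sin(133.1°))
sin(133.1°) ≈ 0.730162
R ≈ 4.1/(2·0.730162) = 4.1/1.46032 ≈ 2.8076

R = 2.808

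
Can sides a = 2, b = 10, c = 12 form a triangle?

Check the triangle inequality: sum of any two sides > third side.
a + b vs c: 2 + 10 = 12 ≤ 12  ✗
a + c vs b: 2 + 12 = 14 > 10  ✓
b + c vs a: 10 + 12 = 22 > 2  ✓

No: 2 + 10 = 12 is not > 12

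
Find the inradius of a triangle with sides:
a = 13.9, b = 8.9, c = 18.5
r = Area/s where s is the semi-perimeter.
s = (13.9 + 8.9 + 18.5)/2 = 41.3/2 = 20.65
Area = √(s(s−a)(s−b)(s−c)) = √(20.65·6.75·11.75·2.15) ≈ √3521.28 ≈ 59.3403
r ≈ 59.3403/20.65 ≈ 2.87362

r = 2.874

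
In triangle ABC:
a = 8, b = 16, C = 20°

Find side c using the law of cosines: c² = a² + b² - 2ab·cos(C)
c² = 8² + 16² − 2·8·16·cos(20°)
cos(20°) ≈ 0.939693
c² ≈ 64 + 256 − 256·(0.939693) ≈ 320 − 240.561 ≈ 79.4387
c ≈ √79.4387 ≈ 8.91284

c = 8.913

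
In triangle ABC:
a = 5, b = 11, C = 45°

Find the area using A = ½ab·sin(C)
A = ½·a·b·sin(C) = ½·5·11·sin(45°)
sin(45°) ≈ 0.707107
A ≈ ½·55·0.707107 = 27.5·0.707107 ≈ 19.4454

Area = 19.45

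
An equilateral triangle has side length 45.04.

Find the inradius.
r = Area/s with s the semi-perimeter.
Area = (√3/4)·45.04² = (√3/4)·2028.6016 ≈ 0.433013·2028.6016 ≈ 878.41
s = 3·45.04/2 = 67.56
r ≈ 878.41/67.56 ≈ 13.0019
(Equivalently r = side/(2√3) = 45.04/3.4641 ≈ 13.0019.)

r = 13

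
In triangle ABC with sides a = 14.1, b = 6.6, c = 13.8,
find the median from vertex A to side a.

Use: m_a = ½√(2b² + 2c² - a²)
m_a = ½√(2·6.6² + 2·13.8² − 14.1²) = ½√(2·43.56 + 2·190.44 − 198.81) = ½√(87.12 + 380.88 − 198.81) = ½√269.19
√269.19 ≈ 16.407, so m_a ≈ 8.20351

m_a = 8.204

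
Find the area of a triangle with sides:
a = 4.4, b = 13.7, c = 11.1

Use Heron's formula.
s = (4.4 + 13.7 + 11.1)/2 = 29.2/2 = 14.6
s − a = 10.2, s − b = 0.9, s − c = 3.5
s(s−a)(s−b)(s−c) = 14.6·10.2·0.9·3.5 ≈ 469.098
Area = √469.098 ≈ 21.6587

Area = 21.66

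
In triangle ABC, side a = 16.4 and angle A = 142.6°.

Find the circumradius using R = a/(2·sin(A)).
R = a/(2·sin(A)) = 16.4/(2·sin(142.6°))
sin(142.6°) ≈ 0.607376
R ≈ 16.4/(2·0.607376) = 16.4/1.21475 ≈ 13.5007

R = 13.5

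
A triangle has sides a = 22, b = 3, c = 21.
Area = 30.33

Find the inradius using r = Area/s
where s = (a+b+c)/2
s = (22 + 3 + 21)/2 = 46/2 = 23
r = Area/s = 30.33/23 ≈ 1.3187

r = 1.319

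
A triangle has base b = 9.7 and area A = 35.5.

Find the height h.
A = ½·b·h  ⇒  h = 2A/b = 2·35.5/9.7 = 71/9.7 ≈ 7.31959

h = 7.32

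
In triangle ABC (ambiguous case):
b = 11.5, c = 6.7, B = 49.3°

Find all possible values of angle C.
b/sin(B) = c/sin(C)  ⇒  sin(C) = c·sin(B)/b = 6.7·sin(49.3°)/11.5
sin(49.3°) ≈ 0.758134
sin(C) ≈ 6.7·0.758134/11.5 ≈ 5.0795/11.5 ≈ 0.441696
Candidate 1: C₁ = arcsin(0.441696) ≈ 26.2121°  →  A = 180° − 49.3° − 26.2121° ≈ 104.488° > 0, valid
Candidate 2: C₂ = 180° − C₁ ≈ 153.788°  →  A = 180° − 49.3° − 153.788° ≈ -23.0879° ≤ 0, not a valid triangle

C = 26.21° (one solution)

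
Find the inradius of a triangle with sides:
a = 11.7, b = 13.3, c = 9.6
r = Area/s where s is the semi-perimeter.
s = (11.7 + 13.3 + 9.6)/2 = 34.6/2 = 17.3
Area = √(s(s−a)(s−b)(s−c)) = √(17.3·5.6·4·7.7) ≈ √2983.9 ≈ 54.6251
r ≈ 54.6251/17.3 ≈ 3.15752

r = 3.158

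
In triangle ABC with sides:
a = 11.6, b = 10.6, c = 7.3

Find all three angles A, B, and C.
Law of cosines for each angle (a² = 134.56, b² = 112.36, c² = 53.29):
cos(A) = (b² + c² − a²)/(2bc) = (112.36 + 53.29 − 134.56)/(2·10.6·7.3) = 31.09/154.76 ≈ 0.200892  ⇒  A ≈ 78.4109°
cos(B) = (a² + c² − b²)/(2ac) = (134.56 + 53.29 − 112.36)/(2·11.6·7.3) = 75.49/169.36 ≈ 0.445737  ⇒  B ≈ 63.5295°
cos(C) = (a² + b² − c²)/(2ab) = (134.56 + 112.36 − 53.29)/(2·11.6·10.6) = 193.63/245.92 ≈ 0.78737  ⇒  C ≈ 38.0596°
Check: A + B + C ≈ 180°

A = 78.41°, B = 63.53°, C = 38.06°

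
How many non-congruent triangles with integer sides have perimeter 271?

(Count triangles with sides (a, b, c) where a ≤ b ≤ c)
Let a ≤ b ≤ c with a + b + c = 271. The only binding inequality is a + b > c, i.e. 271 − c > c, so c < 271/2; and c ≥ 271/3 since c is the largest side.
So 91 ≤ c ≤ 135. For each c, b runs from ⌈(271 − c)/2⌉ up to c (then a = 271 − b − c satisfies 1 ≤ a ≤ b automatically), giving c − ⌈(271 − c)/2⌉ + 1 choices.
Summing over c: 2 + 3 + 5 + 6 + … + 66 + 68  (45 terms, c = 91, …, 135) = 1564
Check (closed form: nearest integer to p²/48 for even p, (p+3)²/48 for odd p): (271+3)²/48 = 274²/48 = 75076/48 ≈ 1564.08 → 1564

1564 triangles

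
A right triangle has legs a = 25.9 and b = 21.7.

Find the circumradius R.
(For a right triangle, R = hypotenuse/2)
Hypotenuse c = √(a² + b²) = √(670.81 + 470.89) = √1141.7 ≈ 33.7891
R = c/2 ≈ 33.7891/2 ≈ 16.8945

R = 16.89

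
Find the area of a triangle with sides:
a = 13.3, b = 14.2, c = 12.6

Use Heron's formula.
s = (13.3 + 14.2 + 12.6)/2 = 40.1/2 = 20.05
s − a = 6.75, s − b = 5.85, s − c = 7.45
s(s−a)(s−b)(s−c) = 20.05·6.75·5.85·7.45 ≈ 5898.35
Area = √5898.35 ≈ 76.8007

Area = 76.8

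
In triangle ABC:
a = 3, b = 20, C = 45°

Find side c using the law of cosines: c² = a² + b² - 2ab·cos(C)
c² = 3² + 20² − 2·3·20·cos(45°)
cos(45°) ≈ 0.707107
c² ≈ 9 + 400 − 120·(0.707107) ≈ 409 − 84.8528 ≈ 324.147
c ≈ √324.147 ≈ 18.0041

c = 18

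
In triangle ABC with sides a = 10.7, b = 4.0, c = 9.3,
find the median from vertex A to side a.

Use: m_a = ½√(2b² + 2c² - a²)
m_a = ½√(2·4.0² + 2·9.3² − 10.7²) = ½√(2·16 + 2·86.49 − 114.49) = ½√(32 + 172.98 − 114.49) = ½√90.49
√90.49 ≈ 9.51262, so m_a ≈ 4.75631

m_a = 4.756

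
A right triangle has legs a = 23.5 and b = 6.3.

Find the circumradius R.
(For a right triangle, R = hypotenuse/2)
Hypotenuse c = √(a² + b²) = √(552.25 + 39.69) = √591.94 ≈ 24.3298
R = c/2 ≈ 24.3298/2 ≈ 12.1649

R = 12.16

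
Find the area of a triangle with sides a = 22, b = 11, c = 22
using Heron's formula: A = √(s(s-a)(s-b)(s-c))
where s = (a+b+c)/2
s = (22 + 11 + 22)/2 = 55/2 = 27.5
s − a = 5.5, s − b = 16.5, s − c = 5.5
s(s−a)(s−b)(s−c) = 27.5·5.5·16.5·5.5 = 13725.9375
Area = √13725.9375 ≈ 117.158

s = 27.5, Area = 117.2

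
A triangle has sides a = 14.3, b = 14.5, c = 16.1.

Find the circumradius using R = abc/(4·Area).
First find the area with Heron's formula.
s = (14.3 + 14.5 + 16.1)/2 = 22.45
Area = √(s(s−a)(s−b)(s−c)) = √(22.45·8.15·7.95·6.35) ≈ √9236.66 ≈ 96.1075
abc = 14.3·14.5·16.1 = 3338.335
R = abc/(4·Area) ≈ 3338.335/(4·96.1075) = 3338.335/384.43 ≈ 8.68385

R = 8.684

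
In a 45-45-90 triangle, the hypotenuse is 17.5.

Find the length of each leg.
In a 45-45-90 triangle hypotenuse = leg·√2, so leg = hypotenuse/√2.
Leg = 17.5/√2 ≈ 17.5/1.41421 ≈ 12.3744

Each leg = 12.37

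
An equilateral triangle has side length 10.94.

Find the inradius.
r = Area/s with s the semi-perimeter.
Area = (√3/4)·10.94² = (√3/4)·119.6836 ≈ 0.433013·119.6836 ≈ 51.8245
s = 3·10.94/2 = 16.41
r ≈ 51.8245/16.41 ≈ 3.15811
(Equivalently r = side/(2√3) = 10.94/3.4641 ≈ 3.15811.)

r = 3.158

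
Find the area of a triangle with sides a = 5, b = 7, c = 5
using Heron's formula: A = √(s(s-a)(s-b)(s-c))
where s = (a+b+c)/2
s = (5 + 7 + 5)/2 = 17/2 = 8.5
s − a = 3.5, s − b = 1.5, s − c = 3.5
s(s−a)(s−b)(s−c) = 8.5·3.5·1.5·3.5 = 156.1875
Area = √156.1875 ≈ 12.4975

s = 8.5, Area = 12.5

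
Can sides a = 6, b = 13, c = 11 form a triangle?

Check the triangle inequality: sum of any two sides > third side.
a + b vs c: 6 + 13 = 19 > 11  ✓
a + c vs b: 6 + 11 = 17 > 13  ✓
b + c vs a: 13 + 11 = 24 > 6  ✓

Yes, triangle inequality satisfied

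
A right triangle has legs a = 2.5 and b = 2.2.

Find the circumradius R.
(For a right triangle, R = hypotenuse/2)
Hypotenuse c = √(a² + b²) = √(6.25 + 4.84) = √11.09 ≈ 3.33017
R = c/2 ≈ 3.33017/2 ≈ 1.66508

R = 1.665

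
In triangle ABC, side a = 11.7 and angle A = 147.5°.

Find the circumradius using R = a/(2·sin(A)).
R = a/(2·sin(A)) = 11.7/(2·sin(147.5°))
sin(147.5°) ≈ 0.5373
R ≈ 11.7/(2·0.5373) = 11.7/1.0746 ≈ 10.8878

R = 10.89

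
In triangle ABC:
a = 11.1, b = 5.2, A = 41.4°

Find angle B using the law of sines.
a/sin(A) = b/sin(B)  ⇒  sin(B) = b·sin(A)/a = 5.2·sin(41.4°)/11.1
sin(41.4°) ≈ 0.661312
sin(B) ≈ 5.2·0.661312/11.1 ≈ 3.43882/11.1 ≈ 0.309804
B = arcsin(0.309804) ≈ 18.0474°
(Since b ≤ a we need B ≤ A, so the obtuse alternative 180° − 18.0474° ≈ 161.953° is rejected.)

B = 18.05°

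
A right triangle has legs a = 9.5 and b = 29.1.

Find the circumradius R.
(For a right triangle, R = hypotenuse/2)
Hypotenuse c = √(a² + b²) = √(90.25 + 846.81) = √937.06 ≈ 30.6114
R = c/2 ≈ 30.6114/2 ≈ 15.3057

R = 15.31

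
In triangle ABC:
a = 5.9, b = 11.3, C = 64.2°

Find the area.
Two sides and the included angle (SAS): A = ½·a·b·sin(C) = ½·5.9·11.3·sin(64.2°)
sin(64.2°) ≈ 0.900319
A ≈ ½·66.67·0.900319 = 33.335·0.900319 ≈ 30.0121

Area = 30.01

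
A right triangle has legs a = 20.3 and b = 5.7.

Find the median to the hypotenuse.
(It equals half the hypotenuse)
Hypotenuse c = √(a² + b²) = √(412.09 + 32.49) = √444.58 ≈ 21.0851
Median to hypotenuse = c/2 ≈ 21.0851/2 ≈ 10.5425

Median = 10.54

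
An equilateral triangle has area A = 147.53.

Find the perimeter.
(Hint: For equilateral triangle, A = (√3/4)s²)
A = (√3/4)s²  ⇒  s² = 4A/√3 = 4·147.53/√3 = 590.12/1.73205 ≈ 340.706
s ≈ √340.706 ≈ 18.4582
Perimeter = 3s ≈ 3·18.4582 ≈ 55.3747

Perimeter = 55.37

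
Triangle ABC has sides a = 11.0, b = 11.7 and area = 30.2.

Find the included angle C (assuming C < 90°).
Area = ½·a·b·sin(C)  ⇒  sin(C) = 2·Area/(a·b) = 2·30.2/(11.0·11.7) = 60.4/128.7 ≈ 0.469308
C = arcsin(0.469308) ≈ 27.9894° (taking the acute solution since C < 90°)

C = 27.99°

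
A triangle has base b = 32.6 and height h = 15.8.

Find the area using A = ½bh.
A = ½·b·h = ½·32.6·15.8 = ½·515.08 = 257.54

Area = 257.54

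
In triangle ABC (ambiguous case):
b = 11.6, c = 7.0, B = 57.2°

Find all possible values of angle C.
b/sin(B) = c/sin(C)  ⇒  sin(C) = c·sin(B)/b = 7.0·sin(57.2°)/11.6
sin(57.2°) ≈ 0.840567
sin(C) ≈ 7.0·0.840567/11.6 ≈ 5.88397/11.6 ≈ 0.507238
Candidate 1: C₁ = arcsin(0.507238) ≈ 30.4801°  →  A = 180° − 57.2° − 30.4801° ≈ 92.3199° > 0, valid
Candidate 2: C₂ = 180° − C₁ ≈ 149.52°  →  A = 180° − 57.2° − 149.52° ≈ -26.7199° ≤ 0, not a valid triangle

C = 30.48° (one solution)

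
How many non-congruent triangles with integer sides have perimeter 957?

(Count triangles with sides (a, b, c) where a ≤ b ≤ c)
Let a ≤ b ≤ c with a + b + c = 957. The only binding inequality is a + b > c, i.e. 957 − c > c, so c < 957/2; and c ≥ 957/3 since c is the largest side.
So 319 ≤ c ≤ 478. For each c, b runs from ⌈(957 − c)/2⌉ up to c (then a = 957 − b − c satisfies 1 ≤ a ≤ b automatically), giving c − ⌈(957 − c)/2⌉ + 1 choices.
Summing over c: 1 + 2 + 4 + 5 + … + 238 + 239  (160 terms, c = 319, …, 478) = 19200
Check (closed form: nearest integer to p²/48 for even p, (p+3)²/48 for odd p): (957+3)²/48 = 960²/48 = 921600/48 ≈ 19200.00 → 19200

19200 triangles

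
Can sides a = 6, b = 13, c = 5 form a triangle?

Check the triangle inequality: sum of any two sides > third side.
a + b vs c: 6 + 13 = 19 > 5  ✓
a + c vs b: 6 + 5 = 11 ≤ 13  ✗
b + c vs a: 13 + 5 = 18 > 6  ✓

No: 6 + 5 = 11 is not > 13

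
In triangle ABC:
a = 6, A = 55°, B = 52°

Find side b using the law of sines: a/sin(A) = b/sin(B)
a/sin(A) = b/sin(B)  ⇒  b = a·sin(B)/sin(A) = 6·sin(52°)/sin(55°)
sin(52°) ≈ 0.788011, sin(55°) ≈ 0.819152
b ≈ 6·0.788011/0.819152 ≈ 4.72806/0.819152 ≈ 5.7719

b = 5.772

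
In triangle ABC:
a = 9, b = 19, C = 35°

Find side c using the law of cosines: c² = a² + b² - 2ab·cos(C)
c² = 9² + 19² − 2·9·19·cos(35°)
cos(35°) ≈ 0.819152
c² ≈ 81 + 361 − 342·(0.819152) ≈ 442 − 280.15 ≈ 161.85
c ≈ √161.85 ≈ 12.722

c = 12.72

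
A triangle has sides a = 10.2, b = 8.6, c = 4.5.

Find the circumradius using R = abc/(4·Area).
First find the area with Heron's formula.
s = (10.2 + 8.6 + 4.5)/2 = 11.65
Area = √(s(s−a)(s−b)(s−c)) = √(11.65·1.45·3.05·7.15) ≈ √368.383 ≈ 19.1933
abc = 10.2·8.6·4.5 = 394.74
R = abc/(4·Area) ≈ 394.74/(4·19.1933) = 394.74/76.7732 ≈ 5.14163

R = 5.142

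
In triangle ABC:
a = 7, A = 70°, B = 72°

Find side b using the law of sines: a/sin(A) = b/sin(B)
a/sin(A) = b/sin(B)  ⇒  b = a·sin(B)/sin(A) = 7·sin(72°)/sin(70°)
sin(72°) ≈ 0.951057, sin(70°) ≈ 0.939693
b ≈ 7·0.951057/0.939693 ≈ 6.6574/0.939693 ≈ 7.08465

b = 7.085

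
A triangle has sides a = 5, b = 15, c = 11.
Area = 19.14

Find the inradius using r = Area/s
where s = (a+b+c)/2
s = (5 + 15 + 11)/2 = 31/2 = 15.5
r = Area/s = 19.14/15.5 ≈ 1.23484

r = 1.235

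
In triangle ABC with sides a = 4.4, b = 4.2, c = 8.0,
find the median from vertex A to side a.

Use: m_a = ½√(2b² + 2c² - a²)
m_a = ½√(2·4.2² + 2·8.0² − 4.4²) = ½√(2·17.64 + 2·64 − 19.36) = ½√(35.28 + 128 − 19.36) = ½√143.92
√143.92 ≈ 11.9967, so m_a ≈ 5.99833

m_a = 5.998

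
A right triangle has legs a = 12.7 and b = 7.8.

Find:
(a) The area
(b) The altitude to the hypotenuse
(a) The legs are perpendicular, so Area = ½·a·b = ½·12.7·7.8 = ½·99.06 = 49.53
(b) Hypotenuse c = √(a² + b²) = √(161.29 + 60.84) = √222.13 ≈ 14.904
    Area = ½·c·h_c  ⇒  h_c = 2·Area/c = 99.06/14.904 ≈ 6.64653

Area = 49.53, h_c = 6.647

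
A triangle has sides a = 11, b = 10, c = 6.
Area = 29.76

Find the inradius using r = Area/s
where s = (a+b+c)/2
s = (11 + 10 + 6)/2 = 27/2 = 13.5
r = Area/s = 29.76/13.5 ≈ 2.20444

r = 2.204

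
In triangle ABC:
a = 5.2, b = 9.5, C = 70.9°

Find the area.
Two sides and the included angle (SAS): A = ½·a·b·sin(C) = ½·5.2·9.5·sin(70.9°)
sin(70.9°) ≈ 0.944949
A ≈ ½·49.4·0.944949 = 24.7·0.944949 ≈ 23.3402

Area = 23.34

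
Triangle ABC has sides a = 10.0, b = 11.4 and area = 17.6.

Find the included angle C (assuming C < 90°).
Area = ½·a·b·sin(C)  ⇒  sin(C) = 2·Area/(a·b) = 2·17.6/(10.0·11.4) = 35.2/114 ≈ 0.308772
C = arcsin(0.308772) ≈ 17.9852° (taking the acute solution since C < 90°)

C = 17.99°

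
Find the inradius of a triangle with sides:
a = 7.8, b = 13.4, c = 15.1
r = Area/s where s is the semi-perimeter.
s = (7.8 + 13.4 + 15.1)/2 = 36.3/2 = 18.15
Area = √(s(s−a)(s−b)(s−c)) = √(18.15·10.35·4.75·3.05) ≈ √2721.51 ≈ 52.1681
r ≈ 52.1681/18.15 ≈ 2.87428

r = 2.874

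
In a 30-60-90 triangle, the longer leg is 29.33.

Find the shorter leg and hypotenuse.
In a 30-60-90 triangle the sides are in ratio 1 : √3 : 2, so short leg = long leg/√3 and hypotenuse = 2·(short leg).
Short leg = 29.33/√3 ≈ 29.33/1.73205 ≈ 16.9337
Hypotenuse = 2·16.9337 ≈ 33.8674

Short leg = 16.93, Hypotenuse = 33.87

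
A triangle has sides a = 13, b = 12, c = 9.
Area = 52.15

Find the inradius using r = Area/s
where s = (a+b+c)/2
s = (13 + 12 + 9)/2 = 34/2 = 17
r = Area/s = 52.15/17 ≈ 3.06765

r = 3.068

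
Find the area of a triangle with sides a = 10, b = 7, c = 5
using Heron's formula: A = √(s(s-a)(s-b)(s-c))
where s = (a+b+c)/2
s = (10 + 7 + 5)/2 = 22/2 = 11
s − a = 1, s − b = 4, s − c = 6
s(s−a)(s−b)(s−c) = 11·1·4·6 = 264
Area = √264 ≈ 16.2481

s = 11.0, Area = 16.25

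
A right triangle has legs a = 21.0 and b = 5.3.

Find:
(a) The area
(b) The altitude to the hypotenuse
(a) The legs are perpendicular, so Area = ½·a·b = ½·21.0·5.3 = ½·111.3 = 55.65
(b) Hypotenuse c = √(a² + b²) = √(441 + 28.09) = √469.09 ≈ 21.6585
    Area = ½·c·h_c  ⇒  h_c = 2·Area/c = 111.3/21.6585 ≈ 5.13886

Area = 55.65, h_c = 5.139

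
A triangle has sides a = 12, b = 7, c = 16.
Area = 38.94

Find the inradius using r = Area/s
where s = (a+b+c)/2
s = (12 + 7 + 16)/2 = 35/2 = 17.5
r = Area/s = 38.94/17.5 ≈ 2.22514

r = 2.225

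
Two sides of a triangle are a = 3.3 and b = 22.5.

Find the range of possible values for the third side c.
Triangle inequality: |a − b| < c < a + b
|a − b| = |3.3 − 22.5| = 19.2
a + b = 3.3 + 22.5 = 25.8

19.2 < c < 25.8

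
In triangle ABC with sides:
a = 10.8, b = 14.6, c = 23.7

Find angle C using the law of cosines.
c² = a² + b² − 2ab·cos(C)  ⇒  cos(C) = (a² + b² − c²)/(2ab)
cos(C) = (10.8² + 14.6² − 23.7²)/(2·10.8·14.6) = (116.64 + 213.16 − 561.69)/315.36 = -231.89/315.36 ≈ -0.735318
C = arccos(-0.735318) ≈ 137.334°

C = 137.3°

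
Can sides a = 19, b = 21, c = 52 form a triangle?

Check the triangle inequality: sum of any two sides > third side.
a + b vs c: 19 + 21 = 40 ≤ 52  ✗
a + c vs b: 19 + 52 = 71 > 21  ✓
b + c vs a: 21 + 52 = 73 > 19  ✓

No: 19 + 21 = 40 is not > 52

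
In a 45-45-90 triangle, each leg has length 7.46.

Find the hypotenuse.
In a 45-45-90 triangle the sides are in ratio 1 : 1 : √2, so hypotenuse = leg·√2.
Hypotenuse = 7.46·√2 ≈ 7.46·1.41421 ≈ 10.55

Hypotenuse = 7.46√2 = 10.55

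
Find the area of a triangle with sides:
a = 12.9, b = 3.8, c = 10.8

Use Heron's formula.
s = (12.9 + 3.8 + 10.8)/2 = 27.5/2 = 13.75
s − a = 0.85, s − b = 9.95, s − c = 2.95
s(s−a)(s−b)(s−c) = 13.75·0.85·9.95·2.95 ≈ 343.057
Area = √343.057 ≈ 18.5218

Area = 18.52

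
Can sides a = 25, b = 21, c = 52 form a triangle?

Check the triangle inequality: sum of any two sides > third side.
a + b vs c: 25 + 21 = 46 ≤ 52  ✗
a + c vs b: 25 + 52 = 77 > 21  ✓
b + c vs a: 21 + 52 = 73 > 25  ✓

No: 25 + 21 = 46 is not > 52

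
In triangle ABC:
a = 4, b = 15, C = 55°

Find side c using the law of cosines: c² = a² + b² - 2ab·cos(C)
c² = 4² + 15² − 2·4·15·cos(55°)
cos(55°) ≈ 0.573576
c² ≈ 16 + 225 − 120·(0.573576) ≈ 241 − 68.8292 ≈ 172.171
c ≈ √172.171 ≈ 13.1214

c = 13.12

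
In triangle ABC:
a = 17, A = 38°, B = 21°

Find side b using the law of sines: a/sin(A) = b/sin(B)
a/sin(A) = b/sin(B)  ⇒  b = a·sin(B)/sin(A) = 17·sin(21°)/sin(38°)
sin(21°) ≈ 0.358368, sin(38°) ≈ 0.615661
b ≈ 17·0.358368/0.615661 ≈ 6.09226/0.615661 ≈ 9.89546

b = 9.895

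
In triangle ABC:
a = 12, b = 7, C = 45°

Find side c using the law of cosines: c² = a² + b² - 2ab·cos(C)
c² = 12² + 7² − 2·12·7·cos(45°)
cos(45°) ≈ 0.707107
c² ≈ 144 + 49 − 168·(0.707107) ≈ 193 − 118.794 ≈ 74.2061
c ≈ √74.2061 ≈ 8.61429

c = 8.614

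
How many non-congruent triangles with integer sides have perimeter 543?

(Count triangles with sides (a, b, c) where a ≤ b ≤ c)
Let a ≤ b ≤ c with a + b + c = 543. The only binding inequality is a + b > c, i.e. 543 − c > c, so c < 543/2; and c ≥ 543/3 since c is the largest side.
So 181 ≤ c ≤ 271. For each c, b runs from ⌈(543 − c)/2⌉ up to c (then a = 543 − b − c satisfies 1 ≤ a ≤ b automatically), giving c − ⌈(543 − c)/2⌉ + 1 choices.
Summing over c: 1 + 2 + 4 + 5 + … + 134 + 136  (91 terms, c = 181, …, 271) = 6211
Check (closed form: nearest integer to p²/48 for even p, (p+3)²/48 for odd p): (543+3)²/48 = 546²/48 = 298116/48 ≈ 6210.75 → 6211

6211 triangles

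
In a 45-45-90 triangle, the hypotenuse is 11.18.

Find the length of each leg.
In a 45-45-90 triangle hypotenuse = leg·√2, so leg = hypotenuse/√2.
Leg = 11.18/√2 ≈ 11.18/1.41421 ≈ 7.90545

Each leg = 7.905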